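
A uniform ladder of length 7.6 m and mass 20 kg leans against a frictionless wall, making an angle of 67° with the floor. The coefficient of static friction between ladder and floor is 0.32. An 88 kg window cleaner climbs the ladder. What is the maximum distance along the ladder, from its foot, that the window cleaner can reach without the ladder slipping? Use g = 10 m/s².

Taking torques about the foot of the ladder:
Ladder weight 20×10 = 200 N acts at 3.8 m along the ladder; its horizontal arm is 3.8·cos67° = 1.485 m → τ = 297 N·m clockwise.
Window cleaner weight 88×10 = 880 N at distance d → arm d·cos67° → τ = 880·d·0.3907 clockwise.
Wall normal N at the top has arm L sinθ = 6.996 m counterclockwise, so Στ = 0 gives N·6.996 = 297 + 343.8·d.
ΣFy = 0 ⇒ N_floor = 1080 N, so the maximum friction is μ_s·N_floor = 0.32×1080 = 345.6 N. ΣFx = 0 ⇒ N_wall = f, so at the slipping point N = 345.6 N.
Substituting: 345.6×6.996 = 297 + 343.8·d ⇒ d = (2418 − 297) / 343.8 = 6.17 m.

d ≈ 6.17 m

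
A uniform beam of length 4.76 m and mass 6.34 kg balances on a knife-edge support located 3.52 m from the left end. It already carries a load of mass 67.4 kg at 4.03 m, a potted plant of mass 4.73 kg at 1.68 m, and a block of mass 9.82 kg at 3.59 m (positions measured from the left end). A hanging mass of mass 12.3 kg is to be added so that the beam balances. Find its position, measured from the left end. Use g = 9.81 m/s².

Taking torques about the knife-edge support (at 3.52 m from the left end):
Beam weight: 6.34 × 9.81 = 62.2 N down at 2.38 m → arm 1.14 m, τ = 62.2 × 1.14 = 70.91 N·m counterclockwise.
Load: 67.4 × 9.81 = 661.2 N down at 4.03 m → arm 0.51 m, τ = 661.2 × 0.51 = 337.2 N·m clockwise.
Potted plant: 4.73 × 9.81 = 46.4 N down at 1.68 m → arm 1.84 m, τ = 46.4 × 1.84 = 85.38 N·m counterclockwise.
Block: 9.82 × 9.81 = 96.33 N down at 3.59 m → arm 0.07 m, τ = 96.33 × 0.07 = 6.743 N·m clockwise.
Net moment of existing loads = 187.7 N·m clockwise.
The hanging mass weighs 12.3 × 9.81 = 120.7 N and must supply an equal counterclockwise moment, so its lever arm about the knife-edge support is 187.7 / 120.7 = 1.56 m.
That puts it at 3.52 − 1.56 = 1.96 m from the left end.

x ≈ 1.96 m from the left end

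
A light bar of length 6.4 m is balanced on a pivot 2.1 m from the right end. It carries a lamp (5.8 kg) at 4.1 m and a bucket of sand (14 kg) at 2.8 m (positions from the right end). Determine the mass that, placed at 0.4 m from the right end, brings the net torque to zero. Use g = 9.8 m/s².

m ≈ 12.6 kg

About the pivot (at 2.1 m from the right end):
Lamp: 5.8 × 9.8 = 56.84 N down at 4.1 m → arm 2 m, τ = 56.84 × 2 = 113.7 N·m counterclockwise.
Bucket of sand: 14 × 9.8 = 137.2 N down at 2.8 m → arm 0.7 m, τ = 137.2 × 0.7 = 96.04 N·m counterclockwise.
Net moment of known loads = 209.7 N·m counterclockwise.
An unknown mass m at 0.4 m has arm 1.7 m; its moment is m·g·1.7 clockwise.
For rotational equilibrium, m × 9.8 × 1.7 = 209.7, so m = 209.7 / (9.8 × 1.7) = 12.6 kg.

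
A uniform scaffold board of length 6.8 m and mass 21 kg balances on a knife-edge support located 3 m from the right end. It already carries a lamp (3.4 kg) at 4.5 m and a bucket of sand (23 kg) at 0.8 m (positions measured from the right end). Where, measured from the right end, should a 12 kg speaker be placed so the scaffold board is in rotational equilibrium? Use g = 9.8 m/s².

About the knife-edge support (at 3 m from the right end):
Beam weight: 21 × 9.8 = 205.8 N down at 3.4 m → arm 0.4 m, τ = 205.8 × 0.4 = 82.32 N·m counterclockwise.
Lamp: 3.4 × 9.8 = 33.32 N down at 4.5 m → arm 1.5 m, τ = 33.32 × 1.5 = 49.98 N·m counterclockwise.
Bucket of sand: 23 × 9.8 = 225.4 N down at 0.8 m → arm 2.2 m, τ = 225.4 × 2.2 = 495.9 N·m clockwise.
Net moment of existing loads = 363.6 N·m clockwise.
The speaker weighs 12 × 9.8 = 117.6 N and must supply an equal counterclockwise moment, so its lever arm about the knife-edge support is 363.6 / 117.6 = 3.09 m.
That puts it at 3 + 3.09 = 6.09 m from the right end.

x ≈ 6.09 m from the right end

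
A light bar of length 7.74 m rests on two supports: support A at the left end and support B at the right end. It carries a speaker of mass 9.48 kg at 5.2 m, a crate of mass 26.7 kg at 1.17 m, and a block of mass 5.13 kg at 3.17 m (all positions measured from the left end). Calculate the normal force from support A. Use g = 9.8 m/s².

About support B:
Speaker: 9.48 × 9.8 = 92.9 N down at 5.2 m → arm 2.54 m, τ = 92.9 × 2.54 = 236 N·m counterclockwise.
Crate: 26.7 × 9.8 = 261.7 N down at 1.17 m → arm 6.57 m, τ = 261.7 × 6.57 = 1719 N·m counterclockwise.
Block: 5.13 × 9.8 = 50.27 N down at 3.17 m → arm 4.57 m, τ = 50.27 × 4.57 = 229.7 N·m counterclockwise.
Net load moment about support B = 2185 N·m counterclockwise.
Reaction R at support A is upward at 0 m, arm 7.74 m → moment R × 7.74 clockwise.
Setting net torque to zero: R × 7.74 = 2185 → R = 282 N.

R_A ≈ 282 N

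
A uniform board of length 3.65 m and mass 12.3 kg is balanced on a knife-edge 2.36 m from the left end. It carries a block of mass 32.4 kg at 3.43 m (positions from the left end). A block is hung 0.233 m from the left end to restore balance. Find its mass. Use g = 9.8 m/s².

m ≈ 13.2 kg

Taking torques about the knife-edge (at 2.36 m from the left end):
Beam weight: 12.3 × 9.8 = 120.5 N down at 1.825 m → arm 0.535 m, τ = 120.5 × 0.535 = 64.47 N·m counterclockwise.
Block: 32.4 × 9.8 = 317.5 N down at 3.43 m → arm 1.07 m, τ = 317.5 × 1.07 = 339.7 N·m clockwise.
Net moment of known loads = 275.2 N·m clockwise.
An unknown mass m at 0.233 m has arm 2.127 m; its moment is m·g·2.127 counterclockwise.
Setting net torque to zero: m × 9.8 × 2.127 = 275.2 → m = 275.2 / (9.8 × 2.127) = 13.2 kg.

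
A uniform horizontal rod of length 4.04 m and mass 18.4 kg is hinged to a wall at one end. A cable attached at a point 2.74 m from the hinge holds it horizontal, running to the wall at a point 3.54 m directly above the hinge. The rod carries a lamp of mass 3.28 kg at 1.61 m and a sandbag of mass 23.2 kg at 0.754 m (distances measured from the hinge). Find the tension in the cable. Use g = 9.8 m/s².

Choose the hinge as the axis so the unknown hinge reaction has zero arm there.
Beam weight: 18.4 × 9.8 = 180.3 N down at 2.02 m → arm 2.02 m, τ = 180.3 × 2.02 = 364.2 N·m clockwise.
Lamp: 3.28 × 9.8 = 32.14 N down at 1.61 m → arm 1.61 m, τ = 32.14 × 1.61 = 51.75 N·m clockwise.
Sandbag: 23.2 × 9.8 = 227.4 N down at 0.754 m → arm 0.754 m, τ = 227.4 × 0.754 = 171.5 N·m clockwise.
Total clockwise load moment = 587.5 N·m.
The cable tension T acts at 2.74 m; only its component perpendicular to the rod, T sinθ, produces torque. sinθ = h/√(h²+d²) = 3.54/√(3.54²+2.74²) = 0.7908.
Setting net torque to zero: T × 2.74 × 0.7908 = 587.5 → T = 587.5 / 2.167 = 271 N.

T ≈ 271 N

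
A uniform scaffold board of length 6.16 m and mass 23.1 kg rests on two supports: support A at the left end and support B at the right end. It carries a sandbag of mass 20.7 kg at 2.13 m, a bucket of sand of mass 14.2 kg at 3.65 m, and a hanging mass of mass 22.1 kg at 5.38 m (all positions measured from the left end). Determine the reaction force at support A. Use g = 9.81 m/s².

Taking torques about support B:
Beam weight: 23.1 × 9.81 = 226.6 N down at 3.08 m → arm 3.08 m, τ = 226.6 × 3.08 = 697.9 N·m counterclockwise.
Sandbag: 20.7 × 9.81 = 203.1 N down at 2.13 m → arm 4.03 m, τ = 203.1 × 4.03 = 818.5 N·m counterclockwise.
Bucket of sand: 14.2 × 9.81 = 139.3 N down at 3.65 m → arm 2.51 m, τ = 139.3 × 2.51 = 349.6 N·m counterclockwise.
Hanging mass: 22.1 × 9.81 = 216.8 N down at 5.38 m → arm 0.78 m, τ = 216.8 × 0.78 = 169.1 N·m counterclockwise.
Net load moment about support B = 2035 N·m counterclockwise.
Reaction R at support A is upward at 0 m, arm 6.16 m → moment R × 6.16 clockwise.
Setting net torque to zero: R × 6.16 = 2035 → R = 330 N.

R_A ≈ 330 N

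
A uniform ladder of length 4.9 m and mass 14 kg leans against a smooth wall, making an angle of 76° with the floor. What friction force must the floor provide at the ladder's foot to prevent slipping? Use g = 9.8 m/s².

f ≈ 17.1 N

Taking torques about the foot of the ladder:
Ladder weight 14×9.8 = 137.2 N acts at 2.45 m along the ladder; its horizontal arm is 2.45·cos76° = 0.5927 m → τ = 81.32 N·m clockwise.
Wall normal N acts horizontally at the top; its moment arm is the height L sinθ = 4.9·sin76° = 4.754 m, counterclockwise.
Balancing moments: N × 4.754 = 81.32, giving N = 17.1 N.
ΣFx = 0: friction at the foot balances the wall's push, so f = N_wall = 17.1 N.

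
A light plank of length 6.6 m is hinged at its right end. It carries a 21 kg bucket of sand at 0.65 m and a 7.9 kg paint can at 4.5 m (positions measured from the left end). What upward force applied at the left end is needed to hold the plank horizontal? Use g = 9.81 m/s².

Sum moments about the right end (the unknown pivot reaction has zero arm there).
Bucket of sand: 21 × 9.81 = 206 N down at 0.65 m → arm 5.95 m, τ = 206 × 5.95 = 1226 N·m counterclockwise.
Paint can: 7.9 × 9.81 = 77.5 N down at 4.5 m → arm 2.1 m, τ = 77.5 × 2.1 = 162.8 N·m counterclockwise.
Net moment of the loads = 1389 N·m counterclockwise.
The upward force F acts at the left end, arm 6.6 m, giving F × 6.6 clockwise.
Setting net torque to zero: F × 6.6 = 1389 → F = 1389 / 6.6 = 210 N.

F ≈ 210 N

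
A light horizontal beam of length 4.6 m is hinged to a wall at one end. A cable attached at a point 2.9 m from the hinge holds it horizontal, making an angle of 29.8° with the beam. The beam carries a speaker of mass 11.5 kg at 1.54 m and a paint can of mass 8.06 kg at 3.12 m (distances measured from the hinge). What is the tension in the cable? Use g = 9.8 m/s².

Take moments about the hinge.
Speaker: 11.5 × 9.8 = 112.7 N down at 1.54 m → arm 1.54 m, τ = 112.7 × 1.54 = 173.6 N·m clockwise.
Paint can: 8.06 × 9.8 = 78.99 N down at 3.12 m → arm 3.12 m, τ = 78.99 × 3.12 = 246.4 N·m clockwise.
Total clockwise load moment = 420 N·m.
The cable tension T acts at 2.9 m; only its component perpendicular to the beam, T sinθ, produces torque. sin 29.8° = 0.497.
Balancing moments: T × 2.9 × 0.497 = 420, giving T = 420 / 1.441 = 291 N.

T ≈ 291 N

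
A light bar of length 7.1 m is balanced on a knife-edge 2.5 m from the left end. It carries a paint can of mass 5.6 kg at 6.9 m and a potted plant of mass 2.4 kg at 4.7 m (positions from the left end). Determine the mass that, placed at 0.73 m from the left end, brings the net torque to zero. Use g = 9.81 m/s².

m ≈ 16.9 kg

Take moments about the knife-edge (at 2.5 m from the left end).
Paint can: 5.6 × 9.81 = 54.94 N down at 6.9 m → arm 4.4 m, τ = 54.94 × 4.4 = 241.7 N·m clockwise.
Potted plant: 2.4 × 9.81 = 23.54 N down at 4.7 m → arm 2.2 m, τ = 23.54 × 2.2 = 51.79 N·m clockwise.
Net moment of known loads = 293.5 N·m clockwise.
An unknown mass m at 0.73 m has arm 1.77 m; its moment is m·g·1.77 counterclockwise.
Balancing moments: m × 9.81 × 1.77 = 293.5, giving m = 293.5 / (9.81 × 1.77) = 16.9 kg.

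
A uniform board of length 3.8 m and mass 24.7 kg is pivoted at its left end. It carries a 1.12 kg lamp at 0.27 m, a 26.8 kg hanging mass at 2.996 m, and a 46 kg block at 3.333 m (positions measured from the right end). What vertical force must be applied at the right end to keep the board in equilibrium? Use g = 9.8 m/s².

About the left end:
Beam weight: 24.7 × 9.8 = 242.1 N down at 1.9 m → arm 1.9 m, τ = 242.1 × 1.9 = 460 N·m clockwise.
Lamp: 1.12 × 9.8 = 10.98 N down at 0.27 m → arm 3.53 m, τ = 10.98 × 3.53 = 38.76 N·m clockwise.
Hanging mass: 26.8 × 9.8 = 262.6 N down at 2.996 m → arm 0.804 m, τ = 262.6 × 0.804 = 211.1 N·m clockwise.
Block: 46 × 9.8 = 450.8 N down at 3.333 m → arm 0.467 m, τ = 450.8 × 0.467 = 210.5 N·m clockwise.
Net moment of the loads = 920.4 N·m clockwise.
The upward force F acts at the right end, arm 3.8 m, giving F × 3.8 counterclockwise.
Balancing moments: F × 3.8 = 920.4, giving F = 920.4 / 3.8 = 242 N.

F ≈ 242 N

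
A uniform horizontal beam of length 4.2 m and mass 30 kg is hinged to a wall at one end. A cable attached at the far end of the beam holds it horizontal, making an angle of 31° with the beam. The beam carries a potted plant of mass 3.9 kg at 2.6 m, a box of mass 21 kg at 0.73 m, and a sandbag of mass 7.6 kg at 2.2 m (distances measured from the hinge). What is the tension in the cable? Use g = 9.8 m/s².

Take moments about the hinge.
Beam weight: 30 × 9.8 = 294 N down at 2.1 m → arm 2.1 m, τ = 294 × 2.1 = 617.4 N·m clockwise.
Potted plant: 3.9 × 9.8 = 38.22 N down at 2.6 m → arm 2.6 m, τ = 38.22 × 2.6 = 99.37 N·m clockwise.
Box: 21 × 9.8 = 205.8 N down at 0.73 m → arm 0.73 m, τ = 205.8 × 0.73 = 150.2 N·m clockwise.
Sandbag: 7.6 × 9.8 = 74.48 N down at 2.2 m → arm 2.2 m, τ = 74.48 × 2.2 = 163.9 N·m clockwise.
Total clockwise load moment = 1031 N·m.
The cable tension T acts at 4.2 m; only its component perpendicular to the beam, T sinθ, produces torque. sin 31° = 0.515.
Balancing moments: T × 4.2 × 0.515 = 1031, giving T = 1031 / 2.163 = 477 N.

T ≈ 477 N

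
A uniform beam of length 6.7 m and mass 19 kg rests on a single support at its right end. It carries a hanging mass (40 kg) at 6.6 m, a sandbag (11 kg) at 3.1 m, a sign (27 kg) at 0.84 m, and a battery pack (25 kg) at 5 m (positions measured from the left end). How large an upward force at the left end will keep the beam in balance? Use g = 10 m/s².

Choose the right end as the axis so the unknown pivot reaction has zero arm there.
Beam weight: 19 × 10 = 190 N down at 3.35 m → arm 3.35 m, τ = 190 × 3.35 = 636.5 N·m counterclockwise.
Hanging mass: 40 × 10 = 400 N down at 6.6 m → arm 0.1 m, τ = 400 × 0.1 = 40 N·m counterclockwise.
Sandbag: 11 × 10 = 110 N down at 3.1 m → arm 3.6 m, τ = 110 × 3.6 = 396 N·m counterclockwise.
Sign: 27 × 10 = 270 N down at 0.84 m → arm 5.86 m, τ = 270 × 5.86 = 1582 N·m counterclockwise.
Battery pack: 25 × 10 = 250 N down at 5 m → arm 1.7 m, τ = 250 × 1.7 = 425 N·m counterclockwise.
Net moment of the loads = 3080 N·m counterclockwise.
The upward force F acts at the left end, arm 6.7 m, giving F × 6.7 clockwise.
For rotational equilibrium, F × 6.7 = 3080, so F = 3080 / 6.7 = 460 N.

F ≈ 460 N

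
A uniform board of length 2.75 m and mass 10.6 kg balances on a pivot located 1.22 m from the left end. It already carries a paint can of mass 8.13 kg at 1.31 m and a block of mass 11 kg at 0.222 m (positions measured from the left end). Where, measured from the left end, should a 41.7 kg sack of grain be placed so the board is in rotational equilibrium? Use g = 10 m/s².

Sum moments about the pivot (at 1.22 m from the left end) (the support reaction has zero arm there).
Beam weight: 10.6 × 10 = 106 N down at 1.375 m → arm 0.155 m, τ = 106 × 0.155 = 16.43 N·m clockwise.
Paint can: 8.13 × 10 = 81.3 N down at 1.31 m → arm 0.09 m, τ = 81.3 × 0.09 = 7.317 N·m clockwise.
Block: 11 × 10 = 110 N down at 0.222 m → arm 0.998 m, τ = 110 × 0.998 = 109.8 N·m counterclockwise.
Net moment of existing loads = 86.05 N·m counterclockwise.
The sack of grain weighs 41.7 × 10 = 417 N and must supply an equal clockwise moment, so its lever arm about the pivot is 86.05 / 417 = 0.206 m.
That puts it at 1.22 + 0.206 = 1.43 m from the left end.

x ≈ 1.43 m from the left end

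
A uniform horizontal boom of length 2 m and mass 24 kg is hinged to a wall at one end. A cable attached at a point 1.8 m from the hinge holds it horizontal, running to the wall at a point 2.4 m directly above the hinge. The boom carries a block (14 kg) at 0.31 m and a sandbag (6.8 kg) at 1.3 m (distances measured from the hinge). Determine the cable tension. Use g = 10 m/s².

T ≈ 258 N

Taking torques about the hinge:
Beam weight: 24 × 10 = 240 N down at 1 m → arm 1 m, τ = 240 × 1 = 240 N·m clockwise.
Block: 14 × 10 = 140 N down at 0.31 m → arm 0.31 m, τ = 140 × 0.31 = 43.4 N·m clockwise.
Sandbag: 6.8 × 10 = 68 N down at 1.3 m → arm 1.3 m, τ = 68 × 1.3 = 88.4 N·m clockwise.
Total clockwise load moment = 371.8 N·m.
The cable tension T acts at 1.8 m; only its component perpendicular to the boom, T sinθ, produces torque. sinθ = h/√(h²+d²) = 2.4/√(2.4²+1.8²) = 0.8.
For rotational equilibrium, T × 1.8 × 0.8 = 371.8, so T = 371.8 / 1.44 = 258 N.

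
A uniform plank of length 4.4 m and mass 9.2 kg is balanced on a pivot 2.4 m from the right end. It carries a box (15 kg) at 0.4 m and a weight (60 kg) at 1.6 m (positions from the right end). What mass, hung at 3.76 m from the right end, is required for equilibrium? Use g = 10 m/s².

m ≈ 58.7 kg

Take moments about the pivot (at 2.4 m from the right end).
Beam weight: 9.2 × 10 = 92 N down at 2.2 m → arm 0.2 m, τ = 92 × 0.2 = 18.4 N·m clockwise.
Box: 15 × 10 = 150 N down at 0.4 m → arm 2 m, τ = 150 × 2 = 300 N·m clockwise.
Weight: 60 × 10 = 600 N down at 1.6 m → arm 0.8 m, τ = 600 × 0.8 = 480 N·m clockwise.
Net moment of known loads = 798.4 N·m clockwise.
An unknown mass m at 3.76 m has arm 1.36 m; its moment is m·g·1.36 counterclockwise.
Στ = 0 ⇒ m × 10 × 1.36 = 798.4 ⇒ m = 798.4 / (10 × 1.36) = 58.7 kg.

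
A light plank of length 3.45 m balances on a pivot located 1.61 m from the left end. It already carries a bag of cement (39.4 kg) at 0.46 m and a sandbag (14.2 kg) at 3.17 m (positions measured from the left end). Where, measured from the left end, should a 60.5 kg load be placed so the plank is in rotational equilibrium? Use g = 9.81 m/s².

Sum moments about the pivot (at 1.61 m from the left end) (the support reaction has zero arm there).
Bag of cement: 39.4 × 9.81 = 386.5 N down at 0.46 m → arm 1.15 m, τ = 386.5 × 1.15 = 444.5 N·m counterclockwise.
Sandbag: 14.2 × 9.81 = 139.3 N down at 3.17 m → arm 1.56 m, τ = 139.3 × 1.56 = 217.3 N·m clockwise.
Net moment of existing loads = 227.2 N·m counterclockwise.
The load weighs 60.5 × 9.81 = 593.5 N and must supply an equal clockwise moment, so its lever arm about the pivot is 227.2 / 593.5 = 0.383 m.
That puts it at 1.61 + 0.383 = 1.99 m from the left end.

x ≈ 1.99 m from the left end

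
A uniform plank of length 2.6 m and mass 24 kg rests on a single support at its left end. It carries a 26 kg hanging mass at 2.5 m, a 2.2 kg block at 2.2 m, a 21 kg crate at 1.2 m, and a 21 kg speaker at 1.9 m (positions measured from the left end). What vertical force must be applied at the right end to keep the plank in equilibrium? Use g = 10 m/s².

Choose the left end as the axis so the unknown pivot reaction has zero arm there.
Beam weight: 24 × 10 = 240 N down at 1.3 m → arm 1.3 m, τ = 240 × 1.3 = 312 N·m clockwise.
Hanging mass: 26 × 10 = 260 N down at 2.5 m → arm 2.5 m, τ = 260 × 2.5 = 650 N·m clockwise.
Block: 2.2 × 10 = 22 N down at 2.2 m → arm 2.2 m, τ = 22 × 2.2 = 48.4 N·m clockwise.
Crate: 21 × 10 = 210 N down at 1.2 m → arm 1.2 m, τ = 210 × 1.2 = 252 N·m clockwise.
Speaker: 21 × 10 = 210 N down at 1.9 m → arm 1.9 m, τ = 210 × 1.9 = 399 N·m clockwise.
Net moment of the loads = 1661 N·m clockwise.
The upward force F acts at the right end, arm 2.6 m, giving F × 2.6 counterclockwise.
Setting net torque to zero: F × 2.6 = 1661 → F = 1661 / 2.6 = 639 N.

F ≈ 639 N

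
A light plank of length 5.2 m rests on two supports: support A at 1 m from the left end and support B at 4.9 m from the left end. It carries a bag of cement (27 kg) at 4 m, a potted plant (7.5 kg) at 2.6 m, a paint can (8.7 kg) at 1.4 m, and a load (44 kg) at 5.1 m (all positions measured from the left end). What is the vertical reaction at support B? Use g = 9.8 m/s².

R_B ≈ 696 N

Take moments about support A.
Bag of cement: 27 × 9.8 = 264.6 N down at 4 m → arm 3 m, τ = 264.6 × 3 = 793.8 N·m clockwise.
Potted plant: 7.5 × 9.8 = 73.5 N down at 2.6 m → arm 1.6 m, τ = 73.5 × 1.6 = 117.6 N·m clockwise.
Paint can: 8.7 × 9.8 = 85.26 N down at 1.4 m → arm 0.4 m, τ = 85.26 × 0.4 = 34.1 N·m clockwise.
Load: 44 × 9.8 = 431.2 N down at 5.1 m → arm 4.1 m, τ = 431.2 × 4.1 = 1768 N·m clockwise.
Net load moment about support A = 2714 N·m clockwise.
Reaction R at support B is upward at 4.9 m, arm 3.9 m → moment R × 3.9 counterclockwise.
For rotational equilibrium, R × 3.9 = 2714, so R = 696 N.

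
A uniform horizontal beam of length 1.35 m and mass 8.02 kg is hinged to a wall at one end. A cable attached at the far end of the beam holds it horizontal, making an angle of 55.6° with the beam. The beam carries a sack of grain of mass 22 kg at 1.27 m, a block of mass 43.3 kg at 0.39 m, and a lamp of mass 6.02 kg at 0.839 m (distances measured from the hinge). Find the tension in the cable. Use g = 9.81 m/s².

About the hinge:
Beam weight: 8.02 × 9.81 = 78.68 N down at 0.675 m → arm 0.675 m, τ = 78.68 × 0.675 = 53.11 N·m clockwise.
Sack of grain: 22 × 9.81 = 215.8 N down at 1.27 m → arm 1.27 m, τ = 215.8 × 1.27 = 274.1 N·m clockwise.
Block: 43.3 × 9.81 = 424.8 N down at 0.39 m → arm 0.39 m, τ = 424.8 × 0.39 = 165.7 N·m clockwise.
Lamp: 6.02 × 9.81 = 59.06 N down at 0.839 m → arm 0.839 m, τ = 59.06 × 0.839 = 49.55 N·m clockwise.
Total clockwise load moment = 542.5 N·m.
The cable tension T acts at 1.35 m; only its component perpendicular to the beam, T sinθ, produces torque. sin 55.6° = 0.8251.
Balancing moments: T × 1.35 × 0.8251 = 542.5, giving T = 542.5 / 1.114 = 487 N.

T ≈ 487 N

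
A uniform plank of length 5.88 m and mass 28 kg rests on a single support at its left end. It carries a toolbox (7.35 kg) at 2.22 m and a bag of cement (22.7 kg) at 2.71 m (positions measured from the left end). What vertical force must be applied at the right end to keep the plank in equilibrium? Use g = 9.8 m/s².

Choose the left end as the axis so the unknown pivot reaction has zero arm there.
Beam weight: 28 × 9.8 = 274.4 N down at 2.94 m → arm 2.94 m, τ = 274.4 × 2.94 = 806.7 N·m clockwise.
Toolbox: 7.35 × 9.8 = 72.03 N down at 2.22 m → arm 2.22 m, τ = 72.03 × 2.22 = 159.9 N·m clockwise.
Bag of cement: 22.7 × 9.8 = 222.5 N down at 2.71 m → arm 2.71 m, τ = 222.5 × 2.71 = 603 N·m clockwise.
Net moment of the loads = 1570 N·m clockwise.
The upward force F acts at the right end, arm 5.88 m, giving F × 5.88 counterclockwise.
Setting net torque to zero: F × 5.88 = 1570 → F = 1570 / 5.88 = 267 N.

F ≈ 267 N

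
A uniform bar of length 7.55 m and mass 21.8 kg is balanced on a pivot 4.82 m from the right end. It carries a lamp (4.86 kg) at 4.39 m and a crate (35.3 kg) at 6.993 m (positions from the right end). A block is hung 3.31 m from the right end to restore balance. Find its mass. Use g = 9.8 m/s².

About the pivot (at 4.82 m from the right end):
Beam weight: 21.8 × 9.8 = 213.6 N down at 3.775 m → arm 1.045 m, τ = 213.6 × 1.045 = 223.2 N·m clockwise.
Lamp: 4.86 × 9.8 = 47.63 N down at 4.39 m → arm 0.43 m, τ = 47.63 × 0.43 = 20.48 N·m clockwise.
Crate: 35.3 × 9.8 = 345.9 N down at 6.993 m → arm 2.173 m, τ = 345.9 × 2.173 = 751.6 N·m counterclockwise.
Net moment of known loads = 507.9 N·m counterclockwise.
An unknown mass m at 3.31 m has arm 1.51 m; its moment is m·g·1.51 clockwise.
For rotational equilibrium, m × 9.8 × 1.51 = 507.9, so m = 507.9 / (9.8 × 1.51) = 34.3 kg.

m ≈ 34.3 kg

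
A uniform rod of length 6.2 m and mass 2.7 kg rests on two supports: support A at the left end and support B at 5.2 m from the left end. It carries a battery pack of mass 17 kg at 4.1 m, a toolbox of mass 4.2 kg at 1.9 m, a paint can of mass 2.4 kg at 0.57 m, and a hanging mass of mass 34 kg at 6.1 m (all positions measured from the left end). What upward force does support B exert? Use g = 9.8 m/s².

R_B ≈ 556 N

Choose support A as the axis so its reaction then has zero moment arm.
Beam weight: 2.7 × 9.8 = 26.46 N down at 3.1 m → arm 3.1 m, τ = 26.46 × 3.1 = 82.03 N·m clockwise.
Battery pack: 17 × 9.8 = 166.6 N down at 4.1 m → arm 4.1 m, τ = 166.6 × 4.1 = 683.1 N·m clockwise.
Toolbox: 4.2 × 9.8 = 41.16 N down at 1.9 m → arm 1.9 m, τ = 41.16 × 1.9 = 78.2 N·m clockwise.
Paint can: 2.4 × 9.8 = 23.52 N down at 0.57 m → arm 0.57 m, τ = 23.52 × 0.57 = 13.41 N·m clockwise.
Hanging mass: 34 × 9.8 = 333.2 N down at 6.1 m → arm 6.1 m, τ = 333.2 × 6.1 = 2033 N·m clockwise.
Net load moment about support A = 2890 N·m clockwise.
Reaction R at support B is upward at 5.2 m, arm 5.2 m → moment R × 5.2 counterclockwise.
Στ = 0 ⇒ R × 5.2 = 2890 ⇒ R = 556 N.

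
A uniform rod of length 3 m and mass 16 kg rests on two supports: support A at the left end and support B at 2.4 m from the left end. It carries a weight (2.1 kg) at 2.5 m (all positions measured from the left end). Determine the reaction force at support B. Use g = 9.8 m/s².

R_B ≈ 119 N

About support A:
Beam weight: 16 × 9.8 = 156.8 N down at 1.5 m → arm 1.5 m, τ = 156.8 × 1.5 = 235.2 N·m clockwise.
Weight: 2.1 × 9.8 = 20.58 N down at 2.5 m → arm 2.5 m, τ = 20.58 × 2.5 = 51.45 N·m clockwise.
Net load moment about support A = 286.6 N·m clockwise.
Reaction R at support B is upward at 2.4 m, arm 2.4 m → moment R × 2.4 counterclockwise.
For rotational equilibrium, R × 2.4 = 286.6, so R = 119 N.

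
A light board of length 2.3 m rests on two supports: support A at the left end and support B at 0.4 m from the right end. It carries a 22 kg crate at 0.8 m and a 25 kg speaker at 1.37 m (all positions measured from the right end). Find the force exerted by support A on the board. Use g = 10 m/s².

R_A ≈ 174 N

Sum moments about support B (its reaction then has zero moment arm).
Crate: 22 × 10 = 220 N down at 0.8 m → arm 0.4 m, τ = 220 × 0.4 = 88 N·m counterclockwise.
Speaker: 25 × 10 = 250 N down at 1.37 m → arm 0.97 m, τ = 250 × 0.97 = 242.5 N·m counterclockwise.
Net load moment about support B = 330.5 N·m counterclockwise.
Reaction R at support A is upward at 2.3 m, arm 1.9 m → moment R × 1.9 clockwise.
Balancing moments: R × 1.9 = 330.5, giving R = 174 N.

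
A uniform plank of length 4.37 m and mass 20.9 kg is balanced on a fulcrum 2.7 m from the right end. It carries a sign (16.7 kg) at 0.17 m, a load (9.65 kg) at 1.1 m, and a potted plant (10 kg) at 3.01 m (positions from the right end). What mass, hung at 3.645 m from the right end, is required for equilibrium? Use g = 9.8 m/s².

m ≈ 69.2 kg

Sum moments about the fulcrum (at 2.7 m from the right end) (the support reaction has zero arm there).
Beam weight: 20.9 × 9.8 = 204.8 N down at 2.185 m → arm 0.515 m, τ = 204.8 × 0.515 = 105.5 N·m clockwise.
Sign: 16.7 × 9.8 = 163.7 N down at 0.17 m → arm 2.53 m, τ = 163.7 × 2.53 = 414.2 N·m clockwise.
Load: 9.65 × 9.8 = 94.57 N down at 1.1 m → arm 1.6 m, τ = 94.57 × 1.6 = 151.3 N·m clockwise.
Potted plant: 10 × 9.8 = 98 N down at 3.01 m → arm 0.31 m, τ = 98 × 0.31 = 30.38 N·m counterclockwise.
Net moment of known loads = 640.6 N·m clockwise.
An unknown mass m at 3.645 m has arm 0.945 m; its moment is m·g·0.945 counterclockwise.
Στ = 0 ⇒ m × 9.8 × 0.945 = 640.6 ⇒ m = 640.6 / (9.8 × 0.945) = 69.2 kg.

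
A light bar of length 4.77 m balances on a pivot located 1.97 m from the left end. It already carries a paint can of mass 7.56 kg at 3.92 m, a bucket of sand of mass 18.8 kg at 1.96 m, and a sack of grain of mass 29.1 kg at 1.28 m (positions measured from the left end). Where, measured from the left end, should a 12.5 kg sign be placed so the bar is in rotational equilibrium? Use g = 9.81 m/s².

Sum moments about the pivot (at 1.97 m from the left end) (the support reaction has zero arm there).
Paint can: 7.56 × 9.81 = 74.16 N down at 3.92 m → arm 1.95 m, τ = 74.16 × 1.95 = 144.6 N·m clockwise.
Bucket of sand: 18.8 × 9.81 = 184.4 N down at 1.96 m → arm 0.01 m, τ = 184.4 × 0.01 = 1.844 N·m counterclockwise.
Sack of grain: 29.1 × 9.81 = 285.5 N down at 1.28 m → arm 0.69 m, τ = 285.5 × 0.69 = 197 N·m counterclockwise.
Net moment of existing loads = 54.24 N·m counterclockwise.
The sign weighs 12.5 × 9.81 = 122.6 N and must supply an equal clockwise moment, so its lever arm about the pivot is 54.24 / 122.6 = 0.442 m.
That puts it at 1.97 + 0.442 = 2.41 m from the left end.

x ≈ 2.41 m from the left end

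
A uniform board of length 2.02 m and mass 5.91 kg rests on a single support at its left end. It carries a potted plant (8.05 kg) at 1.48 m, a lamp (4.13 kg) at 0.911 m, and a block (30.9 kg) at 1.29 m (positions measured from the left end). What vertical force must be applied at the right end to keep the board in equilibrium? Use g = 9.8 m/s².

F ≈ 298 N

Choose the left end as the axis so the unknown pivot reaction has zero arm there.
Beam weight: 5.91 × 9.8 = 57.92 N down at 1.01 m → arm 1.01 m, τ = 57.92 × 1.01 = 58.5 N·m clockwise.
Potted plant: 8.05 × 9.8 = 78.89 N down at 1.48 m → arm 1.48 m, τ = 78.89 × 1.48 = 116.8 N·m clockwise.
Lamp: 4.13 × 9.8 = 40.47 N down at 0.911 m → arm 0.911 m, τ = 40.47 × 0.911 = 36.87 N·m clockwise.
Block: 30.9 × 9.8 = 302.8 N down at 1.29 m → arm 1.29 m, τ = 302.8 × 1.29 = 390.6 N·m clockwise.
Net moment of the loads = 602.8 N·m clockwise.
The upward force F acts at the right end, arm 2.02 m, giving F × 2.02 counterclockwise.
Balancing moments: F × 2.02 = 602.8, giving F = 602.8 / 2.02 = 298 N.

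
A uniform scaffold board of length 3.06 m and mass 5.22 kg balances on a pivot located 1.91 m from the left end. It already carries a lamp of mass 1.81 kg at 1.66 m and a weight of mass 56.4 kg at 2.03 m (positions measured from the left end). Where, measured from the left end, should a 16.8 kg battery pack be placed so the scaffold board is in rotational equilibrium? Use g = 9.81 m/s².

x ≈ 1.65 m from the left end

Take moments about the pivot (at 1.91 m from the left end).
Beam weight: 5.22 × 9.81 = 51.21 N down at 1.53 m → arm 0.38 m, τ = 51.21 × 0.38 = 19.46 N·m counterclockwise.
Lamp: 1.81 × 9.81 = 17.76 N down at 1.66 m → arm 0.25 m, τ = 17.76 × 0.25 = 4.44 N·m counterclockwise.
Weight: 56.4 × 9.81 = 553.3 N down at 2.03 m → arm 0.12 m, τ = 553.3 × 0.12 = 66.4 N·m clockwise.
Net moment of existing loads = 42.5 N·m clockwise.
The battery pack weighs 16.8 × 9.81 = 164.8 N and must supply an equal counterclockwise moment, so its lever arm about the pivot is 42.5 / 164.8 = 0.258 m.
That puts it at 1.91 − 0.258 = 1.65 m from the left end.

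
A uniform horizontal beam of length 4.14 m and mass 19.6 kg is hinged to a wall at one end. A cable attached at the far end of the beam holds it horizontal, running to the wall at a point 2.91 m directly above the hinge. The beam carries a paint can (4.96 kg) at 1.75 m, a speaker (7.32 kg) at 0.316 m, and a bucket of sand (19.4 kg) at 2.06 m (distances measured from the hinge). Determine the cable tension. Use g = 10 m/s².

T ≈ 384 N

About the hinge:
Beam weight: 19.6 × 10 = 196 N down at 2.07 m → arm 2.07 m, τ = 196 × 2.07 = 405.7 N·m clockwise.
Paint can: 4.96 × 10 = 49.6 N down at 1.75 m → arm 1.75 m, τ = 49.6 × 1.75 = 86.8 N·m clockwise.
Speaker: 7.32 × 10 = 73.2 N down at 0.316 m → arm 0.316 m, τ = 73.2 × 0.316 = 23.13 N·m clockwise.
Bucket of sand: 19.4 × 10 = 194 N down at 2.06 m → arm 2.06 m, τ = 194 × 2.06 = 399.6 N·m clockwise.
Total clockwise load moment = 915.2 N·m.
The cable tension T acts at 4.14 m; only its component perpendicular to the beam, T sinθ, produces torque. sinθ = h/√(h²+d²) = 2.91/√(2.91²+4.14²) = 0.5751.
For rotational equilibrium, T × 4.14 × 0.5751 = 915.2, so T = 915.2 / 2.381 = 384 N.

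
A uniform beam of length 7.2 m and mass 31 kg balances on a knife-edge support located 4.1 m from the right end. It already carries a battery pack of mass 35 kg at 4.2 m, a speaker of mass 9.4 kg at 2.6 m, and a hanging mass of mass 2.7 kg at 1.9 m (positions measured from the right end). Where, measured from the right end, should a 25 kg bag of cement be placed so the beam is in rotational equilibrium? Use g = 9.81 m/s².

Sum moments about the knife-edge support (at 4.1 m from the right end) (the support reaction has zero arm there).
Beam weight: 31 × 9.81 = 304.1 N down at 3.6 m → arm 0.5 m, τ = 304.1 × 0.5 = 152.1 N·m clockwise.
Battery pack: 35 × 9.81 = 343.4 N down at 4.2 m → arm 0.1 m, τ = 343.4 × 0.1 = 34.34 N·m counterclockwise.
Speaker: 9.4 × 9.81 = 92.21 N down at 2.6 m → arm 1.5 m, τ = 92.21 × 1.5 = 138.3 N·m clockwise.
Hanging mass: 2.7 × 9.81 = 26.49 N down at 1.9 m → arm 2.2 m, τ = 26.49 × 2.2 = 58.28 N·m clockwise.
Net moment of existing loads = 314.3 N·m clockwise.
The bag of cement weighs 25 × 9.81 = 245.2 N and must supply an equal counterclockwise moment, so its lever arm about the knife-edge support is 314.3 / 245.2 = 1.28 m.
That puts it at 4.1 + 1.28 = 5.38 m from the right end.

x ≈ 5.38 m from the right end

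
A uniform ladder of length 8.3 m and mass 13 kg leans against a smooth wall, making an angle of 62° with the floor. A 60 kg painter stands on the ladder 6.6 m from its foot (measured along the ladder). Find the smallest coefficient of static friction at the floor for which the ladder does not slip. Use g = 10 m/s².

μ_min ≈ 0.395

Taking torques about the foot of the ladder:
Ladder weight 13×10 = 130 N acts at 4.15 m along the ladder; its horizontal arm is 4.15·cos62° = 1.948 m → τ = 253.2 N·m clockwise.
Painter: 60×10 = 600 N at 6.6 m → arm 3.099 m → τ = 1859 N·m clockwise.
Wall normal N acts horizontally at the top; its moment arm is the height L sinθ = 8.3·sin62° = 7.328 m, counterclockwise.
Balancing moments: N × 7.328 = 2112, giving N = 288.2 N.
ΣFx = 0 ⇒ f = N_wall = 288.2 N. ΣFy = 0 ⇒ N_floor = 730 N.
μ_min = f / N_floor = 288.2 / 730 = 0.395.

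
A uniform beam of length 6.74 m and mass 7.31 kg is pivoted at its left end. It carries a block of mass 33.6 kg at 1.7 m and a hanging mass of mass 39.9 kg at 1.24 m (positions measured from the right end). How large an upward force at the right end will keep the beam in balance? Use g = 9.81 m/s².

About the left end:
Beam weight: 7.31 × 9.81 = 71.71 N down at 3.37 m → arm 3.37 m, τ = 71.71 × 3.37 = 241.7 N·m clockwise.
Block: 33.6 × 9.81 = 329.6 N down at 1.7 m → arm 5.04 m, τ = 329.6 × 5.04 = 1661 N·m clockwise.
Hanging mass: 39.9 × 9.81 = 391.4 N down at 1.24 m → arm 5.5 m, τ = 391.4 × 5.5 = 2153 N·m clockwise.
Net moment of the loads = 4056 N·m clockwise.
The upward force F acts at the right end, arm 6.74 m, giving F × 6.74 counterclockwise.
Setting net torque to zero: F × 6.74 = 4056 → F = 4056 / 6.74 = 602 N.

F ≈ 602 N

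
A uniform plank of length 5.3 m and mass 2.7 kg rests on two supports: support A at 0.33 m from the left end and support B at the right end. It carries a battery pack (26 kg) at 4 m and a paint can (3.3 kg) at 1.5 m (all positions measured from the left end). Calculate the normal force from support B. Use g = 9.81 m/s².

R_B ≈ 208 N

Sum moments about support A (its reaction then has zero moment arm).
Beam weight: 2.7 × 9.81 = 26.49 N down at 2.65 m → arm 2.32 m, τ = 26.49 × 2.32 = 61.46 N·m clockwise.
Battery pack: 26 × 9.81 = 255.1 N down at 4 m → arm 3.67 m, τ = 255.1 × 3.67 = 936.2 N·m clockwise.
Paint can: 3.3 × 9.81 = 32.37 N down at 1.5 m → arm 1.17 m, τ = 32.37 × 1.17 = 37.87 N·m clockwise.
Net load moment about support A = 1036 N·m clockwise.
Reaction R at support B is upward at 5.3 m, arm 4.97 m → moment R × 4.97 counterclockwise.
Balancing moments: R × 4.97 = 1036, giving R = 208 N.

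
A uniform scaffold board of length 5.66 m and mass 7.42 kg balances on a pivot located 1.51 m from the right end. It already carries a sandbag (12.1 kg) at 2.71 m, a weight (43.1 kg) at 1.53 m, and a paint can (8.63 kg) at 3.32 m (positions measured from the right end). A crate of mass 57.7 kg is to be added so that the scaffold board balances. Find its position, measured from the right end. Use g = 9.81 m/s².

x ≈ 0.803 m from the right end

Choose the pivot (at 1.51 m from the right end) as the axis so the support reaction has zero arm there.
Beam weight: 7.42 × 9.81 = 72.79 N down at 2.83 m → arm 1.32 m, τ = 72.79 × 1.32 = 96.08 N·m counterclockwise.
Sandbag: 12.1 × 9.81 = 118.7 N down at 2.71 m → arm 1.2 m, τ = 118.7 × 1.2 = 142.4 N·m counterclockwise.
Weight: 43.1 × 9.81 = 422.8 N down at 1.53 m → arm 0.02 m, τ = 422.8 × 0.02 = 8.456 N·m counterclockwise.
Paint can: 8.63 × 9.81 = 84.66 N down at 3.32 m → arm 1.81 m, τ = 84.66 × 1.81 = 153.2 N·m counterclockwise.
Net moment of existing loads = 400.1 N·m counterclockwise.
The crate weighs 57.7 × 9.81 = 566 N and must supply an equal clockwise moment, so its lever arm about the pivot is 400.1 / 566 = 0.707 m.
That puts it at 1.51 − 0.707 = 0.803 m from the right end.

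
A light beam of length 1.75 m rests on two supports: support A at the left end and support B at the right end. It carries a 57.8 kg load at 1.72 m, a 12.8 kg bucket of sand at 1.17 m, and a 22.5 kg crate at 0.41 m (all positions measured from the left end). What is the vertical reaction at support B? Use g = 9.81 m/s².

R_B ≈ 693 N

Choose support A as the axis so its reaction then has zero moment arm.
Load: 57.8 × 9.81 = 567 N down at 1.72 m → arm 1.72 m, τ = 567 × 1.72 = 975.2 N·m clockwise.
Bucket of sand: 12.8 × 9.81 = 125.6 N down at 1.17 m → arm 1.17 m, τ = 125.6 × 1.17 = 147 N·m clockwise.
Crate: 22.5 × 9.81 = 220.7 N down at 0.41 m → arm 0.41 m, τ = 220.7 × 0.41 = 90.49 N·m clockwise.
Net load moment about support A = 1213 N·m clockwise.
Reaction R at support B is upward at 1.75 m, arm 1.75 m → moment R × 1.75 counterclockwise.
For rotational equilibrium, R × 1.75 = 1213, so R = 693 N.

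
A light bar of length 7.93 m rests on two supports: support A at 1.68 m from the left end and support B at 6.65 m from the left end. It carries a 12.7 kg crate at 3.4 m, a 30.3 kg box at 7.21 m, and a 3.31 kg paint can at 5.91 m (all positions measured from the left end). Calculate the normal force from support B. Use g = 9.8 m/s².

R_B ≈ 401 N

Taking torques about support A:
Crate: 12.7 × 9.8 = 124.5 N down at 3.4 m → arm 1.72 m, τ = 124.5 × 1.72 = 214.1 N·m clockwise.
Box: 30.3 × 9.8 = 296.9 N down at 7.21 m → arm 5.53 m, τ = 296.9 × 5.53 = 1642 N·m clockwise.
Paint can: 3.31 × 9.8 = 32.44 N down at 5.91 m → arm 4.23 m, τ = 32.44 × 4.23 = 137.2 N·m clockwise.
Net load moment about support A = 1993 N·m clockwise.
Reaction R at support B is upward at 6.65 m, arm 4.97 m → moment R × 4.97 counterclockwise.
Setting net torque to zero: R × 4.97 = 1993 → R = 401 N.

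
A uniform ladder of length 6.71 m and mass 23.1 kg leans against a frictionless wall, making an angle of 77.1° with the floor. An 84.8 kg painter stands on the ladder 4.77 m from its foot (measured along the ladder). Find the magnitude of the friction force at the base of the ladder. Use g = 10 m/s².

Taking torques about the foot of the ladder:
Ladder weight 23.1×10 = 231 N acts at 3.355 m along the ladder; its horizontal arm is 3.355·cos77.1° = 0.749 m → τ = 173 N·m clockwise.
Painter: 84.8×10 = 848 N at 4.77 m → arm 1.065 m → τ = 903.1 N·m clockwise.
Wall normal N acts horizontally at the top; its moment arm is the height L sinθ = 6.71·sin77.1° = 6.541 m, counterclockwise.
Στ = 0 ⇒ N × 6.541 = 1076 ⇒ N = 165 N.
ΣFx = 0: friction at the foot balances the wall's push, so f = N_wall = 165 N.

f ≈ 165 N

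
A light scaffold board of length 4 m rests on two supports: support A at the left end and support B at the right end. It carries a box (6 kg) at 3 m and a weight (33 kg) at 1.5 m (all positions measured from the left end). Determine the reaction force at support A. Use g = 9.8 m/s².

R_A ≈ 217 N

Taking torques about support B:
Box: 6 × 9.8 = 58.8 N down at 3 m → arm 1 m, τ = 58.8 × 1 = 58.8 N·m counterclockwise.
Weight: 33 × 9.8 = 323.4 N down at 1.5 m → arm 2.5 m, τ = 323.4 × 2.5 = 808.5 N·m counterclockwise.
Net load moment about support B = 867.3 N·m counterclockwise.
Reaction R at support A is upward at 0 m, arm 4 m → moment R × 4 clockwise.
Setting net torque to zero: R × 4 = 867.3 → R = 217 N.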